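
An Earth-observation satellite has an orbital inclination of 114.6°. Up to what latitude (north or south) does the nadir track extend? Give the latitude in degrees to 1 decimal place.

Retrograde orbit: the ground track reaches ±(180° − i) = ±(180 − 114.6) = ±65.4°.

65.4°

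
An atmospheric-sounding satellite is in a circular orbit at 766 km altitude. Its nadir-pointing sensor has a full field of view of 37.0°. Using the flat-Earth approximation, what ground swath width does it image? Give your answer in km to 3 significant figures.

513 km

Half-angle = 37.0°/2 = 18.5°.
Swath width ≈ 2h·tan(θ/2) = 2 × 766 × tan(18.5°) = 512.6 km.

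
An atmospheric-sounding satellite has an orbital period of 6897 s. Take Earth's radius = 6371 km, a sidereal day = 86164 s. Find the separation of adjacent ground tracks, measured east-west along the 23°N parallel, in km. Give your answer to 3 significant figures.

Node shift per orbit = (6897.0/86164) × 360° = 28.82°.
Equatorial spacing = 28.82 × 111.2 km/° = 3204 km.
At 23° latitude, spacing = 3204 × cos(23°) = 2949 km.

2950 km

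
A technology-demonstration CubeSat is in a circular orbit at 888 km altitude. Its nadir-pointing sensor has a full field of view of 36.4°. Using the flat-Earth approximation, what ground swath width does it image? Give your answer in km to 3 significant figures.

Half-angle = 36.4°/2 = 18.2°.
Swath width ≈ 2h·tan(θ/2) = 2 × 888 × tan(18.2°) = 583.9 km.

584 km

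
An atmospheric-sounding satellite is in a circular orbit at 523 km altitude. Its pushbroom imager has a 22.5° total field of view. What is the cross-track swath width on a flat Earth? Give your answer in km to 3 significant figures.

Half-angle = 22.5°/2 = 11.25°.
Swath width ≈ 2h·tan(θ/2) = 2 × 523 × tan(11.25°) = 208.1 km.

208 km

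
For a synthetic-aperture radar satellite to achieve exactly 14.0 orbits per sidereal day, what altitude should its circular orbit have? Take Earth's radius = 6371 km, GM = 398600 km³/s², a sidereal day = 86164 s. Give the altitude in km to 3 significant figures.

888 km

Required period T = 86164 / 14.0 = 6154.6 s.
From T = 2π√(a³/μ): a = (μ T²/4π²)^(1/3) = (398600 × 6154.6² / 4π²)^(1/3) = 7259 km.
Altitude h = a − R = 7259 − 6371 = 888 km.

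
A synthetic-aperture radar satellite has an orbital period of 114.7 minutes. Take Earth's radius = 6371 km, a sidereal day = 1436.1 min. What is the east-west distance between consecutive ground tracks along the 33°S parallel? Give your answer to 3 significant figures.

2680 km

T = 114.7 min = 6882.0 s.
Node shift per orbit = (6882.0/86166) × 360° = 28.75°.
Equatorial spacing = 28.75 × 111.2 km/° = 3197 km.
At 33° latitude, spacing = 3197 × cos(33°) = 2681 km.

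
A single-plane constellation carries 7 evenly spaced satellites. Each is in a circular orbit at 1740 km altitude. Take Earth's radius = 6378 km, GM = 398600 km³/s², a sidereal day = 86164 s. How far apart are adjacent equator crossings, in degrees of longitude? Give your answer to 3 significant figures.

Semi-major axis a = 6378 + 1740 = 8118 km. Period T = 2π√(a³/μ) = 2π√(8118³/398600) = 7279.2 s = 121.32 min.
Single-satellite node shift = (7279.2/86164) × 360° = 30.41°.
With 7 satellites evenly phased, successive equator crossings are 30.41/7 = 4.345° apart.

4.34°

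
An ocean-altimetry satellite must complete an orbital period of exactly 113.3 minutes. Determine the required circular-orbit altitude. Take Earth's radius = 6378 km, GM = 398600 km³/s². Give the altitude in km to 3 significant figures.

T = 113.3 min = 6798.0 s.
From T = 2π√(a³/μ): a = (μ T²/4π²)^(1/3) = (398600 × 6798.0² / 4π²)^(1/3) = 7756 km.
Altitude h = a − R = 7756 − 6378 = 1378 km.

1380 km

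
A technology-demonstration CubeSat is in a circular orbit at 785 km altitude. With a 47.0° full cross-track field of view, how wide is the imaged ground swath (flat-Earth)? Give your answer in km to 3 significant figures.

683 km

Half-angle = 47.0°/2 = 23.5°.
Swath width ≈ 2h·tan(θ/2) = 2 × 785 × tan(23.5°) = 682.7 km.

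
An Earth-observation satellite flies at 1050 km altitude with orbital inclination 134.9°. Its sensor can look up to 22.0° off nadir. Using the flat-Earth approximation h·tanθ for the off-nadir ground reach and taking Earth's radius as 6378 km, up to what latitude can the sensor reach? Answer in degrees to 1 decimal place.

48.9°

Retrograde orbit: the ground track reaches ±(180° − i) = ±(180 − 134.9) = ±45.1°.
Sensor half-swath on the ground ≈ 1050·tan(22.0°) = 424 km = 3.81° of latitude.
Maximum observable latitude ≈ 45.1 + 3.81 = 48.9°.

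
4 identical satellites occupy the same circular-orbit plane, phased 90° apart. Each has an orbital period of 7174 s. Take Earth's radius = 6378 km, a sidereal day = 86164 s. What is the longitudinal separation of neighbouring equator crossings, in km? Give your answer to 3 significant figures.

Single-satellite node shift = (7174.0/86164) × 360° = 29.97°.
With 4 satellites evenly phased, successive equator crossings are 29.97/4 = 7.493° apart.
That is 7.493 × 111.3 = 834 km at the equator.

834 km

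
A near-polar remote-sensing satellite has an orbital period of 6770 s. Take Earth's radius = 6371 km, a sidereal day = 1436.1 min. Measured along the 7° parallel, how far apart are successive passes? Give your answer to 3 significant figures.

3120 km

Node shift per orbit = (6770.0/86166) × 360° = 28.28°.
Equatorial spacing = 28.28 × 111.2 km/° = 3145 km.
At 7° latitude, spacing = 3145 × cos(7°) = 3122 km.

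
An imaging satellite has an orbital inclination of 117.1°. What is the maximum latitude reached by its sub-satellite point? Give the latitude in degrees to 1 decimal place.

62.9°

Retrograde orbit: the ground track reaches ±(180° − i) = ±(180 − 117.1) = ±62.9°.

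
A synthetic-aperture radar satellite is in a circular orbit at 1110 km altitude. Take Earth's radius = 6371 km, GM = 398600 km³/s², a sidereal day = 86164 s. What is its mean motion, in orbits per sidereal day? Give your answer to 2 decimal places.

13.38

Semi-major axis a = 6371 + 1110 = 7481 km. Period T = 2π√(a³/μ) = 2π√(7481³/398600) = 6439.5 s = 107.32 min.
Orbits per sidereal day = 86164 / 6439.5 = 13.381.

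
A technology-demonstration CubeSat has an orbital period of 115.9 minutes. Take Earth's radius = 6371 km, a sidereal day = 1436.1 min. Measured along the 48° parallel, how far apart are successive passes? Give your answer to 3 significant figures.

T = 115.9 min = 6954.0 s.
Node shift per orbit = (6954.0/86166) × 360° = 29.05°.
Equatorial spacing = 29.05 × 111.2 km/° = 3231 km.
At 48° latitude, spacing = 3231 × cos(48°) = 2162 km.

2160 km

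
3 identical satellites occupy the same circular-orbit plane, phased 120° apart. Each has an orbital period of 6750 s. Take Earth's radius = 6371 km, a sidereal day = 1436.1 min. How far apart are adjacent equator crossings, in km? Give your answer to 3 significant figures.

1050 km

Single-satellite node shift = (6750.0/86166) × 360° = 28.20°.
With 3 satellites evenly phased, successive equator crossings are 28.20/3 = 9.400° apart.
That is 9.400 × 111.2 = 1045 km at the equator.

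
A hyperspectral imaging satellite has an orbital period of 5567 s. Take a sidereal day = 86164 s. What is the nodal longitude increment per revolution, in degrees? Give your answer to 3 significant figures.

23.3°

During one orbit Earth rotates (5567.0 / 86164) × 360° = 23.26°.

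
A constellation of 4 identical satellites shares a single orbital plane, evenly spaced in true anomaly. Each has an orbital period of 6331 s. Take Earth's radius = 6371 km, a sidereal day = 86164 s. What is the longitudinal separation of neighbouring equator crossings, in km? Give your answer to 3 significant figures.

Single-satellite node shift = (6331.0/86164) × 360° = 26.45°.
With 4 satellites evenly phased, successive equator crossings are 26.45/4 = 6.613° apart.
That is 6.613 × 111.2 = 735 km at the equator.

735 km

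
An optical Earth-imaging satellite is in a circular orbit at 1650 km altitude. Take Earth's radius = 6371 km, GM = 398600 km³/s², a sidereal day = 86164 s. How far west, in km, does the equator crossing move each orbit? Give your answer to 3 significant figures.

Semi-major axis a = 6371 + 1650 = 8021 km. Period T = 2π√(a³/μ) = 2π√(8021³/398600) = 7149.1 s = 119.15 min.
During one orbit Earth rotates (7149.1 / 86164) × 360° = 29.87°.
At the equator that is 29.87° × (2π·6371/360) km/° = 29.87 × 111.2 = 3321 km.

3320 km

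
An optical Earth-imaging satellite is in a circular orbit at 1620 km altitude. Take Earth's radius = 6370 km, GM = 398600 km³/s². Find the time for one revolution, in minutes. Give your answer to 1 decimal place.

118.5 min

Semi-major axis a = 6370 + 1620 = 7990 km. Period T = 2π√(a³/μ) = 2π√(7990³/398600) = 7107.7 s = 118.46 min.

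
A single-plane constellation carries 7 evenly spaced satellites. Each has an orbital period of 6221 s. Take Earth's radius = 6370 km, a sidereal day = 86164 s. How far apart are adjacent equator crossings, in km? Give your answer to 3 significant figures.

Single-satellite node shift = (6221.0/86164) × 360° = 25.99°.
With 7 satellites evenly phased, successive equator crossings are 25.99/7 = 3.713° apart.
That is 3.713 × 111.2 = 413 km at the equator.

413 km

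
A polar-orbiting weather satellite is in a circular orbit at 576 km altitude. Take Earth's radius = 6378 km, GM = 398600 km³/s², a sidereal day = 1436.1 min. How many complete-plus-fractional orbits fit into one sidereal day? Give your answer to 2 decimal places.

14.93

Semi-major axis a = 6378 + 576 = 6954 km. Period T = 2π√(a³/μ) = 2π√(6954³/398600) = 5771.2 s = 96.19 min.
Orbits per sidereal day = 86166 / 5771.2 = 14.930.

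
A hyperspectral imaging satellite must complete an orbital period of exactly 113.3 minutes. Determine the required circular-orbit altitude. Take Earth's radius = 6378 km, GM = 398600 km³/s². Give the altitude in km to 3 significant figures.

T = 113.3 min = 6798.0 s.
From T = 2π√(a³/μ): a = (μ T²/4π²)^(1/3) = (398600 × 6798.0² / 4π²)^(1/3) = 7756 km.
Altitude h = a − R = 7756 − 6378 = 1378 km.

1380 km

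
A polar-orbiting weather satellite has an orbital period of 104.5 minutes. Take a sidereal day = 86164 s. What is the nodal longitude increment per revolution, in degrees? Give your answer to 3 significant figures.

26.2°

T = 104.5 min = 6270.0 s.
During one orbit Earth rotates (6270.0 / 86164) × 360° = 26.20°.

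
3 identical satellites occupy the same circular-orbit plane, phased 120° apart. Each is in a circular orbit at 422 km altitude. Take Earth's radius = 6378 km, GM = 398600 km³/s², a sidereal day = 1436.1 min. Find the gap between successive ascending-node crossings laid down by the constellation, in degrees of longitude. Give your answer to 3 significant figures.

7.77°

Semi-major axis a = 6378 + 422 = 6800 km. Period T = 2π√(a³/μ) = 2π√(6800³/398600) = 5580.5 s = 93.01 min.
Single-satellite node shift = (5580.5/86166) × 360° = 23.32°.
With 3 satellites evenly phased, successive equator crossings are 23.32/3 = 7.772° apart.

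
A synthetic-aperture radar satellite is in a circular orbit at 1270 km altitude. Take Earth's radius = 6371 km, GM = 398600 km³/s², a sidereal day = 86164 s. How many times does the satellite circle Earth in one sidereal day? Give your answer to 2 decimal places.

Semi-major axis a = 6371 + 1270 = 7641 km. Period T = 2π√(a³/μ) = 2π√(7641³/398600) = 6647.2 s = 110.79 min.
Orbits per sidereal day = 86164 / 6647.2 = 12.963.

12.96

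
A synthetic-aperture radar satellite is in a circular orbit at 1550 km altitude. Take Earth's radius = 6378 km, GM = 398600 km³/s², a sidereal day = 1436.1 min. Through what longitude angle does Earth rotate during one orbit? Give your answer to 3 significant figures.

Semi-major axis a = 6378 + 1550 = 7928 km. Period T = 2π√(a³/μ) = 2π√(7928³/398600) = 7025.2 s = 117.09 min.
During one orbit Earth rotates (7025.2 / 86166) × 360° = 29.35°.

29.4°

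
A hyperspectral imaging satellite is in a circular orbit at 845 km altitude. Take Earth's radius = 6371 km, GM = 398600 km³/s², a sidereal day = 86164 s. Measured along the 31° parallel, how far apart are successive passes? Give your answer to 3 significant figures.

2430 km

Semi-major axis a = 6371 + 845 = 7216 km. Period T = 2π√(a³/μ) = 2π√(7216³/398600) = 6100.4 s = 101.67 min.
Node shift per orbit = (6100.4/86164) × 360° = 25.49°.
Equatorial spacing = 25.49 × 111.2 km/° = 2834 km.
At 31° latitude, spacing = 2834 × cos(31°) = 2429 km.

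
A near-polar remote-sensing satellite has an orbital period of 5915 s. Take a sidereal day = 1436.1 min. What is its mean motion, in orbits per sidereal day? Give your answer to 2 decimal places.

Orbits per sidereal day = 86166 / 5915.0 = 14.567.

14.57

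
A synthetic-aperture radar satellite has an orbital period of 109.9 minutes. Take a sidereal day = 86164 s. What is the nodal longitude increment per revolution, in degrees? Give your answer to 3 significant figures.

27.6°

T = 109.9 min = 6594.0 s.
During one orbit Earth rotates (6594.0 / 86164) × 360° = 27.55°.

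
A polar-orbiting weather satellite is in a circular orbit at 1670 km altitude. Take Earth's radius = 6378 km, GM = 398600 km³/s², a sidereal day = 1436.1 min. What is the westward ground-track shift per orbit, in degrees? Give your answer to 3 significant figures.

30.0°

Semi-major axis a = 6378 + 1670 = 8048 km. Period T = 2π√(a³/μ) = 2π√(8048³/398600) = 7185.3 s = 119.75 min.
During one orbit Earth rotates (7185.3 / 86166) × 360° = 30.02°.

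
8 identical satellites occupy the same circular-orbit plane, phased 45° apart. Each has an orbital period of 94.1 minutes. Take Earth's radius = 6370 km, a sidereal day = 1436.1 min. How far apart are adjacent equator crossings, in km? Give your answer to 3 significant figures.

T = 94.1 min = 5646.0 s.
Single-satellite node shift = (5646.0/86166) × 360° = 23.59°.
With 8 satellites evenly phased, successive equator crossings are 23.59/8 = 2.949° apart.
That is 2.949 × 111.2 = 328 km at the equator.

328 km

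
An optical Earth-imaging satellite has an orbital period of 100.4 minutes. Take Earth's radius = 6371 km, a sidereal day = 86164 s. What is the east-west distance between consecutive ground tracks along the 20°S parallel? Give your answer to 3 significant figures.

2630 km

T = 100.4 min = 6024.0 s.
Node shift per orbit = (6024.0/86164) × 360° = 25.17°.
Equatorial spacing = 25.17 × 111.2 km/° = 2799 km.
At 20° latitude, spacing = 2799 × cos(20°) = 2630 km.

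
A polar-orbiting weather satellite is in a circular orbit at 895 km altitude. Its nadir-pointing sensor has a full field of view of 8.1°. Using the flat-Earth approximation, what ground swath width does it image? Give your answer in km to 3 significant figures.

Half-angle = 8.1°/2 = 4.05°.
Swath width ≈ 2h·tan(θ/2) = 2 × 895 × tan(4.05°) = 126.7 km.

127 km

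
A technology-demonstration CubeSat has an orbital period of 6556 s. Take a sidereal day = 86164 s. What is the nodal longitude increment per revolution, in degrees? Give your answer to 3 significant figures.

27.4°

During one orbit Earth rotates (6556.0 / 86164) × 360° = 27.39°.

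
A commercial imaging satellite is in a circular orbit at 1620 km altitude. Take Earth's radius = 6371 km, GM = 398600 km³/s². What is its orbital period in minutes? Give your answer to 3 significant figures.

118 min

Semi-major axis a = 6371 + 1620 = 7991 km. Period T = 2π√(a³/μ) = 2π√(7991³/398600) = 7109.1 s = 118.48 min.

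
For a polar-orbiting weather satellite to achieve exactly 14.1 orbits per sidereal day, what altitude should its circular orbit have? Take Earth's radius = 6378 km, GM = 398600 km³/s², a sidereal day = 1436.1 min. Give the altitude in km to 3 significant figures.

Required period T = 86166 / 14.1 = 6111.1 s.
From T = 2π√(a³/μ): a = (μ T²/4π²)^(1/3) = (398600 × 6111.1² / 4π²)^(1/3) = 7224 km.
Altitude h = a − R = 7224 − 6378 = 846 km.

846 km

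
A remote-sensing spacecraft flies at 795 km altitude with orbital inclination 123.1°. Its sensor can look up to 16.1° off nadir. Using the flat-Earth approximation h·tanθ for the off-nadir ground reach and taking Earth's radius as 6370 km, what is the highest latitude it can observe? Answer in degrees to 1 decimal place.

Retrograde orbit: the ground track reaches ±(180° − i) = ±(180 − 123.1) = ±56.9°.
Sensor half-swath on the ground ≈ 795·tan(16.1°) = 229 km = 2.06° of latitude.
Maximum observable latitude ≈ 56.9 + 2.06 = 59.0°.

59.0°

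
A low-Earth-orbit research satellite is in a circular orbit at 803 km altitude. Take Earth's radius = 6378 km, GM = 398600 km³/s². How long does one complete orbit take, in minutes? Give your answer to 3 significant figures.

101 min

Semi-major axis a = 6378 + 803 = 7181 km. Period T = 2π√(a³/μ) = 2π√(7181³/398600) = 6056.0 s = 100.93 min.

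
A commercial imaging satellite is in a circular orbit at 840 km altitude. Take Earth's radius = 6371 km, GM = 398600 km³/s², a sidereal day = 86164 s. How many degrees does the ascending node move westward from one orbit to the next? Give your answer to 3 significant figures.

Semi-major axis a = 6371 + 840 = 7211 km. Period T = 2π√(a³/μ) = 2π√(7211³/398600) = 6094.0 s = 101.57 min.
During one orbit Earth rotates (6094.0 / 86164) × 360° = 25.46°.

25.5°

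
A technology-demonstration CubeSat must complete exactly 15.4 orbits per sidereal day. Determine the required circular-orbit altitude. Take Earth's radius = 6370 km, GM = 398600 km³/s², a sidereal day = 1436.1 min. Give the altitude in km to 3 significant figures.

Required period T = 86166 / 15.4 = 5595.2 s.
From T = 2π√(a³/μ): a = (μ T²/4π²)^(1/3) = (398600 × 5595.2² / 4π²)^(1/3) = 6812 km.
Altitude h = a − R = 6812 − 6370 = 442 km.

442 km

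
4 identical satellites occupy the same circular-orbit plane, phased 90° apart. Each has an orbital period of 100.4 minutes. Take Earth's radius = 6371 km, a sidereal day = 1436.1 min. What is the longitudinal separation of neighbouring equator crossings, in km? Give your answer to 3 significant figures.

700 km

T = 100.4 min = 6024.0 s.
Single-satellite node shift = (6024.0/86166) × 360° = 25.17°.
With 4 satellites evenly phased, successive equator crossings are 25.17/4 = 6.292° apart.
That is 6.292 × 111.2 = 700 km at the equator.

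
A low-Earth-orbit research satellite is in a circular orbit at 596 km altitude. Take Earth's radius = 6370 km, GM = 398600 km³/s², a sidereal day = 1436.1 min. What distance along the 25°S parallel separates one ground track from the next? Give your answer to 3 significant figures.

2440 km

Semi-major axis a = 6370 + 596 = 6966 km. Period T = 2π√(a³/μ) = 2π√(6966³/398600) = 5786.1 s = 96.44 min.
Node shift per orbit = (5786.1/86166) × 360° = 24.17°.
Equatorial spacing = 24.17 × 111.2 km/° = 2688 km.
At 25° latitude, spacing = 2688 × cos(25°) = 2436 km.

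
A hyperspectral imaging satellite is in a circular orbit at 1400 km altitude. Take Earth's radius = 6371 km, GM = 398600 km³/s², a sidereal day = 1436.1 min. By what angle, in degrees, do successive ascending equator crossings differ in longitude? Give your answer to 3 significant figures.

Semi-major axis a = 6371 + 1400 = 7771 km. Period T = 2π√(a³/μ) = 2π√(7771³/398600) = 6817.5 s = 113.63 min.
During one orbit Earth rotates (6817.5 / 86166) × 360° = 28.48°.

28.5°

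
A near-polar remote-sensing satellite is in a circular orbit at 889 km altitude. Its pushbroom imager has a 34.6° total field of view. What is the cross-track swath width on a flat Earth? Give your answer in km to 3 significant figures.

554 km

Half-angle = 34.6°/2 = 17.3°.
Swath width ≈ 2h·tan(θ/2) = 2 × 889 × tan(17.3°) = 553.8 km.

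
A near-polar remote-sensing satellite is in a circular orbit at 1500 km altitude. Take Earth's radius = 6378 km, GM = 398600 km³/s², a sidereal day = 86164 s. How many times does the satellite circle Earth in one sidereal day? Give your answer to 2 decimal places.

12.38

Semi-major axis a = 6378 + 1500 = 7878 km. Period T = 2π√(a³/μ) = 2π√(7878³/398600) = 6958.8 s = 115.98 min.
Orbits per sidereal day = 86164 / 6958.8 = 12.382.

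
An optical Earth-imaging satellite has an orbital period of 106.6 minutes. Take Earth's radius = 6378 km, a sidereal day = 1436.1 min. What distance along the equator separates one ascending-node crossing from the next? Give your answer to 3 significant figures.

2970 km

T = 106.6 min = 6396.0 s.
During one orbit Earth rotates (6396.0 / 86166) × 360° = 26.72°.
At the equator that is 26.72° × (2π·6378/360) km/° = 26.72 × 111.3 = 2975 km.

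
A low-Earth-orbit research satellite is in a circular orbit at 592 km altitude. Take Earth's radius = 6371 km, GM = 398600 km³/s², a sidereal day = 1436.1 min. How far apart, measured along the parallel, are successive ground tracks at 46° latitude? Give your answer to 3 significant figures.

1870 km

Semi-major axis a = 6371 + 592 = 6963 km. Period T = 2π√(a³/μ) = 2π√(6963³/398600) = 5782.4 s = 96.37 min.
Node shift per orbit = (5782.4/86166) × 360° = 24.16°.
Equatorial spacing = 24.16 × 111.2 km/° = 2686 km.
At 46° latitude, spacing = 2686 × cos(46°) = 1866 km.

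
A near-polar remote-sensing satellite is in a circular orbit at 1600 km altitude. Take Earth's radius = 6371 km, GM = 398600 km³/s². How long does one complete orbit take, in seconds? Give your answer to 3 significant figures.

7080 seconds

Semi-major axis a = 6371 + 1600 = 7971 km. Period T = 2π√(a³/μ) = 2π√(7971³/398600) = 7082.4 s = 118.04 min.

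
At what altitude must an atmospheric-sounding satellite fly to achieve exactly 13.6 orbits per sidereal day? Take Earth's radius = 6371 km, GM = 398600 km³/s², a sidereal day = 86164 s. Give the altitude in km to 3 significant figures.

Required period T = 86164 / 13.6 = 6335.6 s.
From T = 2π√(a³/μ): a = (μ T²/4π²)^(1/3) = (398600 × 6335.6² / 4π²)^(1/3) = 7400 km.
Altitude h = a − R = 7400 − 6371 = 1029 km.

1030 km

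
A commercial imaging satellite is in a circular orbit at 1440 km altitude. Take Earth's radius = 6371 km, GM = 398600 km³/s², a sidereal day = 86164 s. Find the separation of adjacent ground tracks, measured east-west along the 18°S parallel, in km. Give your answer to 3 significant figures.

3040 km

Semi-major axis a = 6371 + 1440 = 7811 km. Period T = 2π√(a³/μ) = 2π√(7811³/398600) = 6870.2 s = 114.50 min.
Node shift per orbit = (6870.2/86164) × 360° = 28.70°.
Equatorial spacing = 28.70 × 111.2 km/° = 3192 km.
At 18° latitude, spacing = 3192 × cos(18°) = 3036 km.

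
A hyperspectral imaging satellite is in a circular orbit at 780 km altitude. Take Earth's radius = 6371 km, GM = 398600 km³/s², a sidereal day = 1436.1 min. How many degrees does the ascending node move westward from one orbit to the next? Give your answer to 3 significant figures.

Semi-major axis a = 6371 + 780 = 7151 km. Period T = 2π√(a³/μ) = 2π√(7151³/398600) = 6018.1 s = 100.30 min.
During one orbit Earth rotates (6018.1 / 86166) × 360° = 25.14°.

25.1°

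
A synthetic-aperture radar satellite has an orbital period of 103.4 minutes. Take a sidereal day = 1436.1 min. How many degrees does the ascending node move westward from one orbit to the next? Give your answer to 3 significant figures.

25.9°

T = 103.4 min = 6204.0 s.
During one orbit Earth rotates (6204.0 / 86166) × 360° = 25.92°.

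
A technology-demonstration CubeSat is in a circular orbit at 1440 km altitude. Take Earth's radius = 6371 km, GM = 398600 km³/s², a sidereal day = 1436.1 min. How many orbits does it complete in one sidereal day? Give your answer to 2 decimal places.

Semi-major axis a = 6371 + 1440 = 7811 km. Period T = 2π√(a³/μ) = 2π√(7811³/398600) = 6870.2 s = 114.50 min.
Orbits per sidereal day = 86166 / 6870.2 = 12.542.

12.54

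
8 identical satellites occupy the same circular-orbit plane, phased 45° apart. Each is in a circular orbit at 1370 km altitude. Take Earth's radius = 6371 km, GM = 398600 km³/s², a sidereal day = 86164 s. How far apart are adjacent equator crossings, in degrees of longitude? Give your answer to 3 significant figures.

3.54°

Semi-major axis a = 6371 + 1370 = 7741 km. Period T = 2π√(a³/μ) = 2π√(7741³/398600) = 6778.1 s = 112.97 min.
Single-satellite node shift = (6778.1/86164) × 360° = 28.32°.
With 8 satellites evenly phased, successive equator crossings are 28.32/8 = 3.540° apart.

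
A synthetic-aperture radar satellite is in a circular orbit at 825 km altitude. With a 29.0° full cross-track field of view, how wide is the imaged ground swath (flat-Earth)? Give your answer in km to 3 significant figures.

Half-angle = 29.0°/2 = 14.5°.
Swath width ≈ 2h·tan(θ/2) = 2 × 825 × tan(14.5°) = 426.7 km.

427 km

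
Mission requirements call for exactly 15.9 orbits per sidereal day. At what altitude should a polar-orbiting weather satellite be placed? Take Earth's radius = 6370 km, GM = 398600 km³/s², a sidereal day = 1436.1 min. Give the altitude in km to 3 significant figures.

Required period T = 86166 / 15.9 = 5419.2 s.
From T = 2π√(a³/μ): a = (μ T²/4π²)^(1/3) = (398600 × 5419.2² / 4π²)^(1/3) = 6668 km.
Altitude h = a − R = 6668 − 6370 = 298 km.

298 km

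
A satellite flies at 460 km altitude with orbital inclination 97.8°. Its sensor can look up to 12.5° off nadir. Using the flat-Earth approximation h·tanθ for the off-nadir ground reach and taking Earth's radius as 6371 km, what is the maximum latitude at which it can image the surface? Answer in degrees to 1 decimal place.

83.1°

Retrograde orbit: the ground track reaches ±(180° − i) = ±(180 − 97.8) = ±82.2°.
Sensor half-swath on the ground ≈ 460·tan(12.5°) = 102 km = 0.92° of latitude.
Maximum observable latitude ≈ 82.2 + 0.92 = 83.1°.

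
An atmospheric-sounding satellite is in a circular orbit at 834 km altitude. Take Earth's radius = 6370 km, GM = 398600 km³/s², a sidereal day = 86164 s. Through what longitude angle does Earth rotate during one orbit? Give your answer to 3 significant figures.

25.4°

Semi-major axis a = 6370 + 834 = 7204 km. Period T = 2π√(a³/μ) = 2π√(7204³/398600) = 6085.2 s = 101.42 min.
During one orbit Earth rotates (6085.2 / 86164) × 360° = 25.42°.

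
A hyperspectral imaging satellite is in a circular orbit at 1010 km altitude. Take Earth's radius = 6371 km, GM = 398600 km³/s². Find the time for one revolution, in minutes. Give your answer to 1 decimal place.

Semi-major axis a = 6371 + 1010 = 7381 km. Period T = 2π√(a³/μ) = 2π√(7381³/398600) = 6310.8 s = 105.18 min.

105.2 min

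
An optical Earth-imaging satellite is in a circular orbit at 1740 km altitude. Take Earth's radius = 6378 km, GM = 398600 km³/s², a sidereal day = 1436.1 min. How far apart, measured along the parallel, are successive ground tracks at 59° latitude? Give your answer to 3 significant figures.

1740 km

Semi-major axis a = 6378 + 1740 = 8118 km. Period T = 2π√(a³/μ) = 2π√(8118³/398600) = 7279.2 s = 121.32 min.
Node shift per orbit = (7279.2/86166) × 360° = 30.41°.
Equatorial spacing = 30.41 × 111.3 km/° = 3385 km.
At 59° latitude, spacing = 3385 × cos(59°) = 1744 km.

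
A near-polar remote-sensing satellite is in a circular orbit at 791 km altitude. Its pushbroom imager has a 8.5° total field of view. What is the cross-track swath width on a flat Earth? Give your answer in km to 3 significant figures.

118 km

Half-angle = 8.5°/2 = 4.25°.
Swath width ≈ 2h·tan(θ/2) = 2 × 791 × tan(4.25°) = 117.6 km.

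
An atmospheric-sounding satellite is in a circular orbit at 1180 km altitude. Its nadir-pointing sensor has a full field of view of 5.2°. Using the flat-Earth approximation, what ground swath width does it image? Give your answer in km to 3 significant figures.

Half-angle = 5.2°/2 = 2.6°.
Swath width ≈ 2h·tan(θ/2) = 2 × 1180 × tan(2.6°) = 107.2 km.

107 km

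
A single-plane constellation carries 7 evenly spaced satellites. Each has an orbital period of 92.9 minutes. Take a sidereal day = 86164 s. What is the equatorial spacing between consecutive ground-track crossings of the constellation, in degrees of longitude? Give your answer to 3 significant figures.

3.33°

T = 92.9 min = 5574.0 s.
Single-satellite node shift = (5574.0/86164) × 360° = 23.29°.
With 7 satellites evenly phased, successive equator crossings are 23.29/7 = 3.327° apart.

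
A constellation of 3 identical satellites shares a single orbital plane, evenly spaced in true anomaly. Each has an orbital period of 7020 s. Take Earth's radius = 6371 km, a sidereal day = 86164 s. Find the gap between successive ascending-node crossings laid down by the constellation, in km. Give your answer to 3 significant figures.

1090 km

Single-satellite node shift = (7020.0/86164) × 360° = 29.33°.
With 3 satellites evenly phased, successive equator crossings are 29.33/3 = 9.777° apart.
That is 9.777 × 111.2 = 1087 km at the equator.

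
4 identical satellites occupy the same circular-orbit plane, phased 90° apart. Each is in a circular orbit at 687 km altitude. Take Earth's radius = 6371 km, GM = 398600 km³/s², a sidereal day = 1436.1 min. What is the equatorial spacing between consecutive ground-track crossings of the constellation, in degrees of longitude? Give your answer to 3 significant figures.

Semi-major axis a = 6371 + 687 = 7058 km. Period T = 2π√(a³/μ) = 2π√(7058³/398600) = 5901.1 s = 98.35 min.
Single-satellite node shift = (5901.1/86166) × 360° = 24.65°.
With 4 satellites evenly phased, successive equator crossings are 24.65/4 = 6.164° apart.

6.16°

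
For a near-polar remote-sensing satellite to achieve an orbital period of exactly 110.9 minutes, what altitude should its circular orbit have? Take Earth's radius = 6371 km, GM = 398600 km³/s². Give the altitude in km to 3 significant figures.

1280 km

T = 110.9 min = 6654.0 s.
From T = 2π√(a³/μ): a = (μ T²/4π²)^(1/3) = (398600 × 6654.0² / 4π²)^(1/3) = 7646 km.
Altitude h = a − R = 7646 − 6371 = 1275 km.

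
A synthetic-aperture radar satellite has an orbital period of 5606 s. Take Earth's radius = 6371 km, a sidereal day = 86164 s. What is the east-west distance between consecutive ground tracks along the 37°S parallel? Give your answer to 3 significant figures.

2080 km

Node shift per orbit = (5606.0/86164) × 360° = 23.42°.
Equatorial spacing = 23.42 × 111.2 km/° = 2604 km.
At 37° latitude, spacing = 2604 × cos(37°) = 2080 km.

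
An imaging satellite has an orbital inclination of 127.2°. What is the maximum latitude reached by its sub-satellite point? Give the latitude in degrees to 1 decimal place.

52.8°

Retrograde orbit: the ground track reaches ±(180° − i) = ±(180 − 127.2) = ±52.8°.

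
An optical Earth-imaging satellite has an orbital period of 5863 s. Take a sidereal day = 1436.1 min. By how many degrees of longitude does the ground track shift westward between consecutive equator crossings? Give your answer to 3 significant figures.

During one orbit Earth rotates (5863.0 / 86166) × 360° = 24.50°.

24.5°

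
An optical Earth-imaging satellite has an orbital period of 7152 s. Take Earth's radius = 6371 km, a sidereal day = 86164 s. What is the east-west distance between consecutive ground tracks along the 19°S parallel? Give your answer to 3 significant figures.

3140 km

Node shift per orbit = (7152.0/86164) × 360° = 29.88°.
Equatorial spacing = 29.88 × 111.2 km/° = 3323 km.
At 19° latitude, spacing = 3323 × cos(19°) = 3142 km.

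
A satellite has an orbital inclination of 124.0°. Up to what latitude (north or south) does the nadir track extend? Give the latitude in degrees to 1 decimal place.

Retrograde orbit: the ground track reaches ±(180° − i) = ±(180 − 124.0) = ±56.0°.

56.0°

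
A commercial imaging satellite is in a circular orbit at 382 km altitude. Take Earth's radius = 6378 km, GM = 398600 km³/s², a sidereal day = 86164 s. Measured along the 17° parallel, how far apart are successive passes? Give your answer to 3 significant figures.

Semi-major axis a = 6378 + 382 = 6760 km. Period T = 2π√(a³/μ) = 2π√(6760³/398600) = 5531.4 s = 92.19 min.
Node shift per orbit = (5531.4/86164) × 360° = 23.11°.
Equatorial spacing = 23.11 × 111.3 km/° = 2573 km.
At 17° latitude, spacing = 2573 × cos(17°) = 2460 km.

2460 km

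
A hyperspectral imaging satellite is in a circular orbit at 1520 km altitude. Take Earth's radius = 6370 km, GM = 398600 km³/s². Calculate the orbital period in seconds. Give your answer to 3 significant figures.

6970 seconds

Semi-major axis a = 6370 + 1520 = 7890 km. Period T = 2π√(a³/μ) = 2π√(7890³/398600) = 6974.7 s = 116.25 min.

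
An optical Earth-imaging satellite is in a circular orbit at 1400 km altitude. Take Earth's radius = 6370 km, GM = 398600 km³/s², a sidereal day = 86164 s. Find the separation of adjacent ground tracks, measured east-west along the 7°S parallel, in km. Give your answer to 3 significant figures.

Semi-major axis a = 6370 + 1400 = 7770 km. Period T = 2π√(a³/μ) = 2π√(7770³/398600) = 6816.2 s = 113.60 min.
Node shift per orbit = (6816.2/86164) × 360° = 28.48°.
Equatorial spacing = 28.48 × 111.2 km/° = 3166 km.
At 7° latitude, spacing = 3166 × cos(7°) = 3143 km.

3140 km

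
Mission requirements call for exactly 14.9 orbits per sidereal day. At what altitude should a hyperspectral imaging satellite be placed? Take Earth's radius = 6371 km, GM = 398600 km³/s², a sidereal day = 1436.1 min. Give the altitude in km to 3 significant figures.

Required period T = 86166 / 14.9 = 5783.0 s.
From T = 2π√(a³/μ): a = (μ T²/4π²)^(1/3) = (398600 × 5783.0² / 4π²)^(1/3) = 6963 km.
Altitude h = a − R = 6963 − 6371 = 592 km.

592 km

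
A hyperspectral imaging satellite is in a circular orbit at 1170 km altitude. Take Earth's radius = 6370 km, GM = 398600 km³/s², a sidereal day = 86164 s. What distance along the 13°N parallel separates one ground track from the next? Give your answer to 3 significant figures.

Semi-major axis a = 6370 + 1170 = 7540 km. Period T = 2π√(a³/μ) = 2π√(7540³/398600) = 6515.8 s = 108.60 min.
Node shift per orbit = (6515.8/86164) × 360° = 27.22°.
Equatorial spacing = 27.22 × 111.2 km/° = 3027 km.
At 13° latitude, spacing = 3027 × cos(13°) = 2949 km.

2950 km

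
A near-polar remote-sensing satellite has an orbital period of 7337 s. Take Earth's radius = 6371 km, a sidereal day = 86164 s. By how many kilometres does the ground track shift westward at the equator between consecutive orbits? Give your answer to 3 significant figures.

3410 km

During one orbit Earth rotates (7337.0 / 86164) × 360° = 30.65°.
At the equator that is 30.65° × (2π·6371/360) km/° = 30.65 × 111.2 = 3409 km.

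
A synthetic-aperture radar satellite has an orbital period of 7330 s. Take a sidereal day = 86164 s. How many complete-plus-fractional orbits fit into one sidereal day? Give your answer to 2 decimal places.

11.75

Orbits per sidereal day = 86164 / 7330.0 = 11.755.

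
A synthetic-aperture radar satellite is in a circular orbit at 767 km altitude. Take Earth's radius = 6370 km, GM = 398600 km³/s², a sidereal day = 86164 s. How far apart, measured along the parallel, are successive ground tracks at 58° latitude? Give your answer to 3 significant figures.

1480 km

Semi-major axis a = 6370 + 767 = 7137 km. Period T = 2π√(a³/μ) = 2π√(7137³/398600) = 6000.5 s = 100.01 min.
Node shift per orbit = (6000.5/86164) × 360° = 25.07°.
Equatorial spacing = 25.07 × 111.2 km/° = 2787 km.
At 58° latitude, spacing = 2787 × cos(58°) = 1477 km.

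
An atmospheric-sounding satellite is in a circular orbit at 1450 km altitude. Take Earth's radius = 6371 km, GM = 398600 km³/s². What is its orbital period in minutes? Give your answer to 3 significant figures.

115 min

Semi-major axis a = 6371 + 1450 = 7821 km. Period T = 2π√(a³/μ) = 2π√(7821³/398600) = 6883.4 s = 114.72 min.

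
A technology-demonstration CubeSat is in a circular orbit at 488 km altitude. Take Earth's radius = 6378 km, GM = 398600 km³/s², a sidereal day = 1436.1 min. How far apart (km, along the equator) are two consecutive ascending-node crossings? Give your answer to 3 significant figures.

2630 km

Semi-major axis a = 6378 + 488 = 6866 km. Period T = 2π√(a³/μ) = 2π√(6866³/398600) = 5662.0 s = 94.37 min.
During one orbit Earth rotates (5662.0 / 86166) × 360° = 23.66°.
At the equator that is 23.66° × (2π·6378/360) km/° = 23.66 × 111.3 = 2633 km.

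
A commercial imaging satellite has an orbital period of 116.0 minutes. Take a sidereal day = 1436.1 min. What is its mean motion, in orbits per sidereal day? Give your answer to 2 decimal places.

T = 116.0 min = 6960.0 s.
Orbits per sidereal day = 86166 / 6960.0 = 12.380.

12.38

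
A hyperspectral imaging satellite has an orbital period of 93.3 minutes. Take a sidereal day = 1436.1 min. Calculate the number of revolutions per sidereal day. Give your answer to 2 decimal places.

15.39

T = 93.3 min = 5598.0 s.
Orbits per sidereal day = 86166 / 5598.0 = 15.392.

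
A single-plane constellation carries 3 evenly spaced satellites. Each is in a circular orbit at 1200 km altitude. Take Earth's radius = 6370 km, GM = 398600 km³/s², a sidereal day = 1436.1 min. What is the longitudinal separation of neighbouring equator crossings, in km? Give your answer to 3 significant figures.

Semi-major axis a = 6370 + 1200 = 7570 km. Period T = 2π√(a³/μ) = 2π√(7570³/398600) = 6554.7 s = 109.25 min.
Single-satellite node shift = (6554.7/86166) × 360° = 27.39°.
With 3 satellites evenly phased, successive equator crossings are 27.39/3 = 9.129° apart.
That is 9.129 × 111.2 = 1015 km at the equator.

1010 km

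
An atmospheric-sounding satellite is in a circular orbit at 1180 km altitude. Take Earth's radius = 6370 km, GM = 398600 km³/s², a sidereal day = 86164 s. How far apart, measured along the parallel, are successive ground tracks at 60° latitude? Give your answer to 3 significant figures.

Semi-major axis a = 6370 + 1180 = 7550 km. Period T = 2π√(a³/μ) = 2π√(7550³/398600) = 6528.8 s = 108.81 min.
Node shift per orbit = (6528.8/86164) × 360° = 27.28°.
Equatorial spacing = 27.28 × 111.2 km/° = 3033 km.
At 60° latitude, spacing = 3033 × cos(60°) = 1516 km.

1520 km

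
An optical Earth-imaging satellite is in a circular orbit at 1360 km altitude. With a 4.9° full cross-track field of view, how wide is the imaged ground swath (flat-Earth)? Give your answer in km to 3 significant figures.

116 km

Half-angle = 4.9°/2 = 2.45°.
Swath width ≈ 2h·tan(θ/2) = 2 × 1360 × tan(2.45°) = 116.4 km.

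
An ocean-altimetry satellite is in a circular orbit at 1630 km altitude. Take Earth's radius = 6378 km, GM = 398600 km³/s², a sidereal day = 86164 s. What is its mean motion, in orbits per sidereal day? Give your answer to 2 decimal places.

Semi-major axis a = 6378 + 1630 = 8008 km. Period T = 2π√(a³/μ) = 2π√(8008³/398600) = 7131.8 s = 118.86 min.
Orbits per sidereal day = 86164 / 7131.8 = 12.082.

12.08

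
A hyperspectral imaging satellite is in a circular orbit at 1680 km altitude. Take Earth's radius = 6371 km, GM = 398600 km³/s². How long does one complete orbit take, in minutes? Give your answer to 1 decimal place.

119.8 min

Semi-major axis a = 6371 + 1680 = 8051 km. Period T = 2π√(a³/μ) = 2π√(8051³/398600) = 7189.3 s = 119.82 min.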